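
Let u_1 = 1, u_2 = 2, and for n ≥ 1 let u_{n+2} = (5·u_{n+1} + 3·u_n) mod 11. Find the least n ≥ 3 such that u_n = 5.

4

Listing terms: u_1 = 1; u_2 = 2; u_3 = 2; u_4 = 5; u_5 = 9; u_6 = 5; u_7 = 8; u_8 = 0; u_9 = 2; u_{10} = 10; u_{11} = 1; u_{12} = 2.
The sequence repeats with period 10.
The value 5 first appears (with n ≥ 3) at u_4.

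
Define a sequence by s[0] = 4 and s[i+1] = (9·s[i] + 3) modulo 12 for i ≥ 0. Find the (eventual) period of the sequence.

4

Listing terms: s[0] = 4; s[1] = 3; s[2] = 6; s[3] = 9; s[4] = 0; s[5] = 3.
Since s[5] = s[1] = 3, the sequence is eventually periodic: after a pre-period of length 1 it cycles with period 4.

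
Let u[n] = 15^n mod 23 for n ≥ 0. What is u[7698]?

Computing terms: u[0] = 1; u[1] = 15; u[2] = 18; u[3] = 17; u[4] = 2; u[5] = 7; u[6] = 13; u[7] = 11; u[8] = 4; u[9] = 14; u[10] = 3; u[11] = 22; u[12] = 8; u[13] = 5; u[14] = 6; u[15] = 21; u[16] = 16; u[17] = 10; u[18] = 12; u[19] = 19; u[20] = 9; u[21] = 20; u[22] = 1.
The sequence repeats with period 22.
So u[7698] = u[0 + ((7698-0) mod 22)] = u[20] = 9.

9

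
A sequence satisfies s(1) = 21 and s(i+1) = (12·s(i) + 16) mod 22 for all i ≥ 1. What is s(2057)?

We have s(1) = 21,  s(2) = 4,  s(3) = 20,  s(4) = 14,  s(5) = 8,  s(6) = 2,  s(7) = 18,  s(8) = 12,  s(9) = 6,  s(10) = 0,  s(11) = 16,  s(12) = 10,  s(13) = 4.
Since s(13) = s(2) = 4, the sequence is eventually periodic: after a pre-period of length 1 it cycles with period 11.
For i ≥ 2, s(i) depends only on (i - 2) mod 11. (2057 - 2) mod 11 = 9, so s(2057) = s(11) = 16.

16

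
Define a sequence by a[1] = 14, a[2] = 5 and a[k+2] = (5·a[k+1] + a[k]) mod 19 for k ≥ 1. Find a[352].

We have a[1] = 14; a[2] = 5; a[3] = 1; a[4] = 10; a[5] = 13; a[6] = 18; a[7] = 8; a[8] = 1; a[9] = 13; a[10] = 9; a[11] = 1; a[12] = 14; a[13] = 14; a[14] = 8; a[15] = 16; a[16] = 12; a[17] = 0; a[18] = 12; a[19] = 3; a[20] = 8; a[21] = 5; a[22] = 14; a[23] = 18; a[24] = 9; a[25] = 6; a[26] = 1; a[27] = 11; a[28] = 18; a[29] = 6; a[30] = 10; a[31] = 18; a[32] = 5; a[33] = 5; a[34] = 11; a[35] = 3; a[36] = 7; a[37] = 0; a[38] = 7; a[39] = 16; a[40] = 11; a[41] = 14; a[42] = 5.
The sequence repeats with period 40.
So a[352] = a[1 + ((352-1) mod 40)] = a[32] = 5.

5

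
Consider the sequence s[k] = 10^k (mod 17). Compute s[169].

7

We have s[0] = 1, s[1] = 10, s[2] = 15, s[3] = 14, s[4] = 4, s[5] = 6, s[6] = 9, s[7] = 5, s[8] = 16, s[9] = 7, s[10] = 2, s[11] = 3, s[12] = 13, s[13] = 11, s[14] = 8, s[15] = 12, s[16] = 1.
The sequence repeats with period 16.
(169 - 0) mod 16 = 9, so s[169] = s[9] = 7.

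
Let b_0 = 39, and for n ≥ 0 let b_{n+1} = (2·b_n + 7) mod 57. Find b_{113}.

Computing terms: b_0 = 39, b_1 = 28, b_2 = 6, b_3 = 19, b_4 = 45, b_5 = 40, b_6 = 30, b_7 = 10, b_8 = 27, b_9 = 4, b_{10} = 15, b_{11} = 37, b_{12} = 24, b_{13} = 55, b_{14} = 3, b_{15} = 13, b_{16} = 33, b_{17} = 16, b_{18} = 39.
Since b_{18} = b_0 = 39, the sequence is periodic with period 18.
(113 - 0) mod 18 = 5, so b_{113} = b_5 = 40.

40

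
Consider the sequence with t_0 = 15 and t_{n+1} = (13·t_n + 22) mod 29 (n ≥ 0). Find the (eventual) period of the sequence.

Computing terms: t_0 = 15,  t_1 = 14,  t_2 = 1,  t_3 = 6,  t_4 = 13,  t_5 = 17,  t_6 = 11,  t_7 = 20,  t_8 = 21,  t_9 = 5,  t_{10} = 0,  t_{11} = 22,  t_{12} = 18,  t_{13} = 24,  t_{14} = 15.
Since t_{14} = t_0 = 15, the sequence is periodic with period 14.

14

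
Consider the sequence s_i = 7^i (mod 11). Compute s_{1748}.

9

s_0 = 1,  s_1 = 7,  s_2 = 5,  s_3 = 2,  s_4 = 3,  s_5 = 10,  s_6 = 4,  s_7 = 6,  s_8 = 9,  s_9 = 8,  s_{10} = 1.
Since s_{10} = s_0 = 1, the sequence is periodic with period 10.
So s_{1748} = s_{0 + ((1748-0) mod 10)} = s_8 = 9.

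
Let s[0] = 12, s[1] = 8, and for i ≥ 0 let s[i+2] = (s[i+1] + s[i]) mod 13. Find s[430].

3

Listing terms: s[0] = 12,  s[1] = 8,  s[2] = 7,  s[3] = 2,  s[4] = 9,  s[5] = 11,  s[6] = 7,  s[7] = 5,  s[8] = 12,  s[9] = 4,  s[10] = 3,  s[11] = 7,  s[12] = 10,  s[13] = 4,  s[14] = 1,  s[15] = 5,  s[16] = 6,  s[17] = 11,  s[18] = 4,  s[19] = 2,  s[20] = 6,  s[21] = 8,  s[22] = 1,  s[23] = 9,  s[24] = 10,  s[25] = 6,  s[26] = 3,  s[27] = 9,  s[28] = 12,  s[29] = 8.
Since (s[28], s[29]) = (s[0], s[1]) = (12, 8) (two consecutive terms determine the rest), the sequence is periodic with period 28.
So s[430] = s[0 + ((430-0) mod 28)] = s[10] = 3.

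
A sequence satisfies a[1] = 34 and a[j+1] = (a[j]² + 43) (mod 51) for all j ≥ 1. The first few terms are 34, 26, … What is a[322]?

17

We have a[1] = 34, a[2] = 26, a[3] = 5, a[4] = 17, a[5] = 26.
Since a[5] = a[2] = 26, the sequence is eventually periodic: after a pre-period of length 1 it cycles with period 3.
For j ≥ 2, a[j] depends only on (j - 2) mod 3. (322 - 2) mod 3 = 2, so a[322] = a[4] = 17.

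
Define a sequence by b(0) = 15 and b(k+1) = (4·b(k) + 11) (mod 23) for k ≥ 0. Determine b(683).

Computing terms: b(0) = 15,  b(1) = 2,  b(2) = 19,  b(3) = 18,  b(4) = 14,  b(5) = 21,  b(6) = 3,  b(7) = 0,  b(8) = 11,  b(9) = 9,  b(10) = 1,  b(11) = 15.
Since b(11) = b(0) = 15, the sequence is periodic with period 11.
So b(683) = b(0 + ((683-0) mod 11)) = b(1) = 2.

2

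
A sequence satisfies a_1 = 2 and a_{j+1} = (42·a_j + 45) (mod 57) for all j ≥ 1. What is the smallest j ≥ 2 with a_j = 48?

3

Computing terms: a_1 = 2,  a_2 = 15,  a_3 = 48,  a_4 = 9,  a_5 = 24,  a_6 = 27,  a_7 = 39,  a_8 = 30,  a_9 = 51,  a_{10} = 21,  a_{11} = 15.
Since a_{11} = a_2 = 15, the sequence is eventually periodic: after a pre-period of length 1 it cycles with period 9.
The value 48 first appears (with j ≥ 2) at a_3.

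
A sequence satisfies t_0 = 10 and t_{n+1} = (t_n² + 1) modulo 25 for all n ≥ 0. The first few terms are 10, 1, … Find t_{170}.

Computing terms: t_0 = 10,  t_1 = 1,  t_2 = 2,  t_3 = 5,  t_4 = 1.
Since t_4 = t_1 = 1, the sequence is eventually periodic: after a pre-period of length 1 it cycles with period 3.
For n ≥ 1, t_n depends only on (n - 1) mod 3. (170 - 1) mod 3 = 1, so t_{170} = t_2 = 2.

2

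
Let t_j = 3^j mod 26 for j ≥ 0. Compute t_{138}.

We have t_0 = 1; t_1 = 3; t_2 = 9; t_3 = 1.
Since t_3 = t_0 = 1, the sequence is periodic with period 3.
So t_{138} = t_{0 + ((138-0) mod 3)} = t_0 = 1.

1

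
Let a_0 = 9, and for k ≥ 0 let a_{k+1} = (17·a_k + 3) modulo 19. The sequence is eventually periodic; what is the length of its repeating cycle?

Computing terms: a_0 = 9,  a_1 = 4,  a_2 = 14,  a_3 = 13,  a_4 = 15,  a_5 = 11,  a_6 = 0,  a_7 = 3,  a_8 = 16,  a_9 = 9.
The sequence repeats with period 9.

9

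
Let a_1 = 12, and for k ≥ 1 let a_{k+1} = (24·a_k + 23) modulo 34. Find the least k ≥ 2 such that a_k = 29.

17

Computing terms: a_1 = 12; a_2 = 5; a_3 = 7; a_4 = 21; a_5 = 17; a_6 = 23; a_7 = 31; a_8 = 19; a_9 = 3; a_{10} = 27; a_{11} = 25; a_{12} = 11; a_{13} = 15; a_{14} = 9; a_{15} = 1; a_{16} = 13; a_{17} = 29; a_{18} = 5.
Since a_{18} = a_2 = 5, the sequence is eventually periodic: after a pre-period of length 1 it cycles with period 16.
The value 29 first appears (with k ≥ 2) at a_{17}.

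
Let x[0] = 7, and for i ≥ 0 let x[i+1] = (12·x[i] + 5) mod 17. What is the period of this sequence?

Listing terms: x[0] = 7,  x[1] = 4,  x[2] = 2,  x[3] = 12,  x[4] = 13,  x[5] = 8,  x[6] = 16,  x[7] = 10,  x[8] = 6,  x[9] = 9,  x[10] = 11,  x[11] = 1,  x[12] = 0,  x[13] = 5,  x[14] = 14,  x[15] = 3,  x[16] = 7.
Since x[16] = x[0] = 7, the sequence is periodic with period 16.

16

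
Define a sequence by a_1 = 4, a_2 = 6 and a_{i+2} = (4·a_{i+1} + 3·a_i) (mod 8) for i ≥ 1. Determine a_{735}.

Listing terms: a_1 = 4; a_2 = 6; a_3 = 4; a_4 = 2; a_5 = 4; a_6 = 6.
Since (a_5, a_6) = (a_1, a_2) = (4, 6) (two consecutive terms determine the rest), the sequence is periodic with period 4.
(735 - 1) mod 4 = 2, so a_{735} = a_3 = 4.

4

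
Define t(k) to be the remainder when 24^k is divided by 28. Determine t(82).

t(1) = 24,  t(2) = 16,  t(3) = 20,  t(4) = 4,  t(5) = 12,  t(6) = 8,  t(7) = 24.
The sequence repeats with period 6.
(82 - 1) mod 6 = 3, so t(82) = t(4) = 4.

4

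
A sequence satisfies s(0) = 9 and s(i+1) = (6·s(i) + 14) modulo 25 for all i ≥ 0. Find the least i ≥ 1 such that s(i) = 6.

s(0) = 9,  s(1) = 18,  s(2) = 22,  s(3) = 21,  s(4) = 15,  s(5) = 4,  s(6) = 13,  s(7) = 17,  s(8) = 16,  s(9) = 10,  s(10) = 24,  s(11) = 8,  s(12) = 12,  s(13) = 11,  s(14) = 5,  s(15) = 19,  s(16) = 3,  s(17) = 7,  s(18) = 6,  s(19) = 0,  s(20) = 14,  s(21) = 23,  s(22) = 2,  s(23) = 1,  s(24) = 20,  s(25) = 9.
The sequence repeats with period 25.
The value 6 first appears (with i ≥ 1) at s(18).

18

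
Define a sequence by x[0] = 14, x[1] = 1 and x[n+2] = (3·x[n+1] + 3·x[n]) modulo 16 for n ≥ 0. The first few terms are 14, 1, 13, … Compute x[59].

13

Listing terms: x[0] = 14, x[1] = 1, x[2] = 13, x[3] = 10, x[4] = 5, x[5] = 13, x[6] = 6, x[7] = 9, x[8] = 13, x[9] = 2, x[10] = 13, x[11] = 13, x[12] = 14, x[13] = 1.
Since (x[12], x[13]) = (x[0], x[1]) = (14, 1) (two consecutive terms determine the rest), the sequence is periodic with period 12.
So x[59] = x[0 + ((59-0) mod 12)] = x[11] = 13.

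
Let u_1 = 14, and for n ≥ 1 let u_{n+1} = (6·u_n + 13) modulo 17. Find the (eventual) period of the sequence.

16

Computing terms: u_1 = 14; u_2 = 12; u_3 = 0; u_4 = 13; u_5 = 6; u_6 = 15; u_7 = 1; u_8 = 2; u_9 = 8; u_{10} = 10; u_{11} = 5; u_{12} = 9; u_{13} = 16; u_{14} = 7; u_{15} = 4; u_{16} = 3; u_{17} = 14.
Since u_{17} = u_1 = 14, the sequence is periodic with period 16.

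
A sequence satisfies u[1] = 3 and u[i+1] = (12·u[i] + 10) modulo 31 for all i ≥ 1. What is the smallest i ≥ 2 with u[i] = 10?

27

We have u[1] = 3, u[2] = 15, u[3] = 4, u[4] = 27, u[5] = 24, u[6] = 19, u[7] = 21, u[8] = 14, u[9] = 23, u[10] = 7, u[11] = 1, u[12] = 22, u[13] = 26, u[14] = 12, u[15] = 30, u[16] = 29, u[17] = 17, u[18] = 28, u[19] = 5, u[20] = 8, u[21] = 13, u[22] = 11, u[23] = 18, u[24] = 9, u[25] = 25, u[26] = 0, u[27] = 10, u[28] = 6, u[29] = 20, u[30] = 2, u[31] = 3.
Since u[31] = u[1] = 3, the sequence is periodic with period 30.
The value 10 first appears (with i ≥ 2) at u[27].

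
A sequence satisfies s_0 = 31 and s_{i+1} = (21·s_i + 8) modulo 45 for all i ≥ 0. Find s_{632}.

We have s_0 = 31,  s_1 = 29,  s_2 = 32,  s_3 = 5,  s_4 = 23,  s_5 = 41,  s_6 = 14,  s_7 = 32.
Since s_7 = s_2 = 32, the sequence is eventually periodic: after a pre-period of length 2 it cycles with period 5.
For i ≥ 2, s_i depends only on (i - 2) mod 5. (632 - 2) mod 5 = 0, so s_{632} = s_2 = 32.

32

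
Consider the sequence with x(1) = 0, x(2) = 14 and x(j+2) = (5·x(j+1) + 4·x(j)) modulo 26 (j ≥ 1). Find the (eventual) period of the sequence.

We have x(1) = 0, x(2) = 14, x(3) = 18, x(4) = 16, x(5) = 22, x(6) = 18, x(7) = 22, x(8) = 0, x(9) = 10, x(10) = 24, x(11) = 4, x(12) = 12, x(13) = 24, x(14) = 12, x(15) = 0, x(16) = 22, x(17) = 6, x(18) = 14, x(19) = 16, x(20) = 6, x(21) = 16, x(22) = 0, x(23) = 12, x(24) = 8, x(25) = 10, x(26) = 4, x(27) = 8, x(28) = 4, x(29) = 0, x(30) = 16, x(31) = 2, x(32) = 22, x(33) = 14, x(34) = 2, x(35) = 14, x(36) = 0, x(37) = 4, x(38) = 20, x(39) = 12, x(40) = 10, x(41) = 20, x(42) = 10, x(43) = 0, x(44) = 14.
The sequence repeats with period 42.

42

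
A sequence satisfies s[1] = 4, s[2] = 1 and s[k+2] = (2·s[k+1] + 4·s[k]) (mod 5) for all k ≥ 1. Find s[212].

1

s[1] = 4; s[2] = 1; s[3] = 3; s[4] = 0; s[5] = 2; s[6] = 4; s[7] = 1.
The sequence repeats with period 5.
(212 - 1) mod 5 = 1, so s[212] = s[2] = 1.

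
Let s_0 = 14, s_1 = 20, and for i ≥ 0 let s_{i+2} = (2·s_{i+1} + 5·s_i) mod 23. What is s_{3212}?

14

Listing terms: s_0 = 14, s_1 = 20, s_2 = 18, s_3 = 21, s_4 = 17, s_5 = 1, s_6 = 18, s_7 = 18, s_8 = 11, s_9 = 20, s_{10} = 3, s_{11} = 14, s_{12} = 20.
The sequence repeats with period 11.
So s_{3212} = s_{0 + ((3212-0) mod 11)} = s_0 = 14.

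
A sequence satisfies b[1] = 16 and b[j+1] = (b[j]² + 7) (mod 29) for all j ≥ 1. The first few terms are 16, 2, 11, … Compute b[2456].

b[1] = 16; b[2] = 2; b[3] = 11; b[4] = 12; b[5] = 6; b[6] = 14; b[7] = 0; b[8] = 7; b[9] = 27; b[10] = 11.
Since b[10] = b[3] = 11, the sequence is eventually periodic: after a pre-period of length 2 it cycles with period 7.
For j ≥ 3, b[j] depends only on (j - 3) mod 7. (2456 - 3) mod 7 = 3, so b[2456] = b[6] = 14.

14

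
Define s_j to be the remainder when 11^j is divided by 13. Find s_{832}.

s_0 = 1, s_1 = 11, s_2 = 4, s_3 = 5, s_4 = 3, s_5 = 7, s_6 = 12, s_7 = 2, s_8 = 9, s_9 = 8, s_{10} = 10, s_{11} = 6, s_{12} = 1.
The sequence repeats with period 12.
So s_{832} = s_{0 + ((832-0) mod 12)} = s_4 = 3.

3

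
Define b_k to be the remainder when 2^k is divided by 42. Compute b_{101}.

Computing terms: b_0 = 1, b_1 = 2, b_2 = 4, b_3 = 8, b_4 = 16, b_5 = 32, b_6 = 22, b_7 = 2.
Since b_7 = b_1 = 2, the sequence is eventually periodic: after a pre-period of length 1 it cycles with period 6.
For k ≥ 1, b_k depends only on (k - 1) mod 6. (101 - 1) mod 6 = 4, so b_{101} = b_5 = 32.

32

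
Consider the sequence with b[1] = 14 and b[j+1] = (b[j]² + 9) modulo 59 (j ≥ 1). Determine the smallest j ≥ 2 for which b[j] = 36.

4

b[1] = 14, b[2] = 28, b[3] = 26, b[4] = 36, b[5] = 7, b[6] = 58, b[7] = 10, b[8] = 50, b[9] = 31, b[10] = 26.
Since b[10] = b[3] = 26, the sequence is eventually periodic: after a pre-period of length 2 it cycles with period 7.
The value 36 first appears (with j ≥ 2) at b[4].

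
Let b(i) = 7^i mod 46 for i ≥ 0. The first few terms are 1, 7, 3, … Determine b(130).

Computing terms: b(0) = 1, b(1) = 7, b(2) = 3, b(3) = 21, b(4) = 9, b(5) = 17, b(6) = 27, b(7) = 5, b(8) = 35, b(9) = 15, b(10) = 13, b(11) = 45, b(12) = 39, b(13) = 43, b(14) = 25, b(15) = 37, b(16) = 29, b(17) = 19, b(18) = 41, b(19) = 11, b(20) = 31, b(21) = 33, b(22) = 1.
The sequence repeats with period 22.
(130 - 0) mod 22 = 20, so b(130) = b(20) = 31.

31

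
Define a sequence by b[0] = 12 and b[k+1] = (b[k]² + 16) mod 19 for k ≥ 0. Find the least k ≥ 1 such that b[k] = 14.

Computing terms: b[0] = 12,  b[1] = 8,  b[2] = 4,  b[3] = 13,  b[4] = 14,  b[5] = 3,  b[6] = 6,  b[7] = 14.
Since b[7] = b[4] = 14, the sequence is eventually periodic: after a pre-period of length 4 it cycles with period 3.
The value 14 first appears (with k ≥ 1) at b[4].

4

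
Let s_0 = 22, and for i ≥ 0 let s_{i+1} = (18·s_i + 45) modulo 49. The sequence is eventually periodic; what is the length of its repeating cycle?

We have s_0 = 22,  s_1 = 0,  s_2 = 45,  s_3 = 22.
Since s_3 = s_0 = 22, the sequence is periodic with period 3.

3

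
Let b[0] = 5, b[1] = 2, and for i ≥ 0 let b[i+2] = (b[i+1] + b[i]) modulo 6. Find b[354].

1

b[0] = 5, b[1] = 2, b[2] = 1, b[3] = 3, b[4] = 4, b[5] = 1, b[6] = 5, b[7] = 0, b[8] = 5, b[9] = 5, b[10] = 4, b[11] = 3, b[12] = 1, b[13] = 4, b[14] = 5, b[15] = 3, b[16] = 2, b[17] = 5, b[18] = 1, b[19] = 0, b[20] = 1, b[21] = 1, b[22] = 2, b[23] = 3, b[24] = 5, b[25] = 2.
The sequence repeats with period 24.
So b[354] = b[0 + ((354-0) mod 24)] = b[18] = 1.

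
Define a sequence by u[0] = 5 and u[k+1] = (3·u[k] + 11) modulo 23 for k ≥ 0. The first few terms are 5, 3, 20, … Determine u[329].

We have u[0] = 5,  u[1] = 3,  u[2] = 20,  u[3] = 2,  u[4] = 17,  u[5] = 16,  u[6] = 13,  u[7] = 4,  u[8] = 0,  u[9] = 11,  u[10] = 21,  u[11] = 5.
The sequence repeats with period 11.
So u[329] = u[0 + ((329-0) mod 11)] = u[10] = 21.

21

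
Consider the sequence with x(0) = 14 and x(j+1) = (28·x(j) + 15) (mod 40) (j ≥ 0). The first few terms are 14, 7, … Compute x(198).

We have x(0) = 14; x(1) = 7; x(2) = 11; x(3) = 3; x(4) = 19; x(5) = 27; x(6) = 11.
Since x(6) = x(2) = 11, the sequence is eventually periodic: after a pre-period of length 2 it cycles with period 4.
For j ≥ 2, x(j) depends only on (j - 2) mod 4. (198 - 2) mod 4 = 0, so x(198) = x(2) = 11.

11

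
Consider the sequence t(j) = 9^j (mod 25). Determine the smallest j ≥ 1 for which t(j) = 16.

Listing terms: t(0) = 1; t(1) = 9; t(2) = 6; t(3) = 4; t(4) = 11; t(5) = 24; t(6) = 16; t(7) = 19; t(8) = 21; t(9) = 14; t(10) = 1.
The sequence repeats with period 10.
The value 16 first appears (with j ≥ 1) at t(6).

6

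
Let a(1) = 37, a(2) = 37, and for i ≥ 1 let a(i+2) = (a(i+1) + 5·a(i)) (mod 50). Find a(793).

47

a(1) = 37, a(2) = 37, a(3) = 22, a(4) = 7, a(5) = 17, a(6) = 2, a(7) = 37, a(8) = 47, a(9) = 32, a(10) = 17, a(11) = 27, a(12) = 12, a(13) = 47, a(14) = 7, a(15) = 42, a(16) = 27, a(17) = 37, a(18) = 22.
Since (a(17), a(18)) = (a(2), a(3)) = (37, 22) (two consecutive terms determine the rest), the sequence is eventually periodic: after a pre-period of length 1 it cycles with period 15.
For i ≥ 2, a(i) depends only on (i - 2) mod 15. (793 - 2) mod 15 = 11, so a(793) = a(13) = 47.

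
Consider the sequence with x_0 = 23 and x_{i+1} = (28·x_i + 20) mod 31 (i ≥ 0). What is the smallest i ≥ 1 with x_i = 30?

14

Computing terms: x_0 = 23, x_1 = 13, x_2 = 12, x_3 = 15, x_4 = 6, x_5 = 2, x_6 = 14, x_7 = 9, x_8 = 24, x_9 = 10, x_{10} = 21, x_{11} = 19, x_{12} = 25, x_{13} = 7, x_{14} = 30, x_{15} = 23.
The sequence repeats with period 15.
The value 30 first appears (with i ≥ 1) at x_{14}.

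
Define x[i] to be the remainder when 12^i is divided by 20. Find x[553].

12

Computing terms: x[1] = 12, x[2] = 4, x[3] = 8, x[4] = 16, x[5] = 12.
Since x[5] = x[1] = 12, the sequence is periodic with period 4.
So x[553] = x[1 + ((553-1) mod 4)] = x[1] = 12.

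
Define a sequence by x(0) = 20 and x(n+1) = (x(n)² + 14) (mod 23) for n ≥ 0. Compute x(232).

0

We have x(0) = 20, x(1) = 0, x(2) = 14, x(3) = 3, x(4) = 0.
Since x(4) = x(1) = 0, the sequence is eventually periodic: after a pre-period of length 1 it cycles with period 3.
For n ≥ 1, x(n) depends only on (n - 1) mod 3. (232 - 1) mod 3 = 0, so x(232) = x(1) = 0.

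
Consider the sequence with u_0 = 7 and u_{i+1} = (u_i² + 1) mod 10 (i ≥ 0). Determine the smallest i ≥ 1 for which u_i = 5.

u_0 = 7; u_1 = 0; u_2 = 1; u_3 = 2; u_4 = 5; u_5 = 6; u_6 = 7.
The sequence repeats with period 6.
The value 5 first appears (with i ≥ 1) at u_4.

4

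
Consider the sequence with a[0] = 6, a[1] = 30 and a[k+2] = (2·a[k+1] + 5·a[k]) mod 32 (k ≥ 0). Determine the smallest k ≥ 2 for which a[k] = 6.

8

We have a[0] = 6,  a[1] = 30,  a[2] = 26,  a[3] = 10,  a[4] = 22,  a[5] = 30,  a[6] = 10,  a[7] = 10,  a[8] = 6,  a[9] = 30.
Since (a[8], a[9]) = (a[0], a[1]) = (6, 30) (two consecutive terms determine the rest), the sequence is periodic with period 8.
The value 6 next appears (with k ≥ 2) at a[8].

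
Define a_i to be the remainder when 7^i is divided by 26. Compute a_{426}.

25

Listing terms: a_0 = 1; a_1 = 7; a_2 = 23; a_3 = 5; a_4 = 9; a_5 = 11; a_6 = 25; a_7 = 19; a_8 = 3; a_9 = 21; a_{10} = 17; a_{11} = 15; a_{12} = 1.
The sequence repeats with period 12.
(426 - 0) mod 12 = 6, so a_{426} = a_6 = 25.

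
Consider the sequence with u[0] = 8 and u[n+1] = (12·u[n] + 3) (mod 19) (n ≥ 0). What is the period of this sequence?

u[0] = 8, u[1] = 4, u[2] = 13, u[3] = 7, u[4] = 11, u[5] = 2, u[6] = 8.
The sequence repeats with period 6.

6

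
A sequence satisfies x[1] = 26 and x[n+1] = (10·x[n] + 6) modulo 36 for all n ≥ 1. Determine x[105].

2

Computing terms: x[1] = 26, x[2] = 14, x[3] = 2, x[4] = 26.
Since x[4] = x[1] = 26, the sequence is periodic with period 3.
(105 - 1) mod 3 = 2, so x[105] = x[3] = 2.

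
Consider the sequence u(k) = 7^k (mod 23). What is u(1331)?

u(1) = 7; u(2) = 3; u(3) = 21; u(4) = 9; u(5) = 17; u(6) = 4; u(7) = 5; u(8) = 12; u(9) = 15; u(10) = 13; u(11) = 22; u(12) = 16; u(13) = 20; u(14) = 2; u(15) = 14; u(16) = 6; u(17) = 19; u(18) = 18; u(19) = 11; u(20) = 8; u(21) = 10; u(22) = 1; u(23) = 7.
Since u(23) = u(1) = 7, the sequence is periodic with period 22.
So u(1331) = u(1 + ((1331-1) mod 22)) = u(11) = 22.

22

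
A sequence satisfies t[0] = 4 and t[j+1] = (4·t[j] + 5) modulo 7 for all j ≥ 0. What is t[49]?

0

We have t[0] = 4,  t[1] = 0,  t[2] = 5,  t[3] = 4.
The sequence repeats with period 3.
(49 - 0) mod 3 = 1, so t[49] = t[1] = 0.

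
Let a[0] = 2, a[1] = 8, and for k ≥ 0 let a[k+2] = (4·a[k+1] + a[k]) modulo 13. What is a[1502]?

1

Listing terms: a[0] = 2, a[1] = 8, a[2] = 8, a[3] = 1, a[4] = 12, a[5] = 10, a[6] = 0, a[7] = 10, a[8] = 1, a[9] = 1, a[10] = 5, a[11] = 8, a[12] = 11, a[13] = 0, a[14] = 11, a[15] = 5, a[16] = 5, a[17] = 12, a[18] = 1, a[19] = 3, a[20] = 0, a[21] = 3, a[22] = 12, a[23] = 12, a[24] = 8, a[25] = 5, a[26] = 2, a[27] = 0, a[28] = 2, a[29] = 8.
Since (a[28], a[29]) = (a[0], a[1]) = (2, 8) (two consecutive terms determine the rest), the sequence is periodic with period 28.
(1502 - 0) mod 28 = 18, so a[1502] = a[18] = 1.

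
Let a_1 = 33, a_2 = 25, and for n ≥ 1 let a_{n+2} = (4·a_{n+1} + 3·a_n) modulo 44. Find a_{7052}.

Computing terms: a_1 = 33,  a_2 = 25,  a_3 = 23,  a_4 = 35,  a_5 = 33,  a_6 = 17,  a_7 = 35,  a_8 = 15,  a_9 = 33,  a_{10} = 1,  a_{11} = 15,  a_{12} = 19,  a_{13} = 33,  a_{14} = 13,  a_{15} = 19,  a_{16} = 27,  a_{17} = 33,  a_{18} = 37,  a_{19} = 27,  a_{20} = 43,  a_{21} = 33,  a_{22} = 41,  a_{23} = 43,  a_{24} = 31,  a_{25} = 33,  a_{26} = 5,  a_{27} = 31,  a_{28} = 7,  a_{29} = 33,  a_{30} = 21,  a_{31} = 7,  a_{32} = 3,  a_{33} = 33,  a_{34} = 9,  a_{35} = 3,  a_{36} = 39,  a_{37} = 33,  a_{38} = 29,  a_{39} = 39,  a_{40} = 23,  a_{41} = 33,  a_{42} = 25.
The sequence repeats with period 40.
So a_{7052} = a_{1 + ((7052-1) mod 40)} = a_{12} = 19.

19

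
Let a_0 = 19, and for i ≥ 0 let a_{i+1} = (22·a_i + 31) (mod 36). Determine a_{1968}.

We have a_0 = 19; a_1 = 17; a_2 = 9; a_3 = 13; a_4 = 29; a_5 = 21; a_6 = 25; a_7 = 5; a_8 = 33; a_9 = 1; a_{10} = 17.
Since a_{10} = a_1 = 17, the sequence is eventually periodic: after a pre-period of length 1 it cycles with period 9.
For i ≥ 1, a_i depends only on (i - 1) mod 9. (1968 - 1) mod 9 = 5, so a_{1968} = a_6 = 25.

25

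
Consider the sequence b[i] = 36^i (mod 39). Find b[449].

30

We have b[1] = 36, b[2] = 9, b[3] = 12, b[4] = 3, b[5] = 30, b[6] = 27, b[7] = 36.
Since b[7] = b[1] = 36, the sequence is periodic with period 6.
(449 - 1) mod 6 = 4, so b[449] = b[5] = 30.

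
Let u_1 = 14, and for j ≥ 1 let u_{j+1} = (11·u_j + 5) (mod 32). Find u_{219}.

Computing terms: u_1 = 14, u_2 = 31, u_3 = 26, u_4 = 3, u_5 = 6, u_6 = 7, u_7 = 18, u_8 = 11, u_9 = 30, u_{10} = 15, u_{11} = 10, u_{12} = 19, u_{13} = 22, u_{14} = 23, u_{15} = 2, u_{16} = 27, u_{17} = 14.
The sequence repeats with period 16.
(219 - 1) mod 16 = 10, so u_{219} = u_{11} = 10.

10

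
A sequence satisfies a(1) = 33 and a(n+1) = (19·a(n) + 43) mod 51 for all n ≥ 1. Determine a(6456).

29

We have a(1) = 33,  a(2) = 7,  a(3) = 23,  a(4) = 21,  a(5) = 34,  a(6) = 26,  a(7) = 27,  a(8) = 46,  a(9) = 50,  a(10) = 24,  a(11) = 40,  a(12) = 38,  a(13) = 0,  a(14) = 43,  a(15) = 44,  a(16) = 12,  a(17) = 16,  a(18) = 41,  a(19) = 6,  a(20) = 4,  a(21) = 17,  a(22) = 9,  a(23) = 10,  a(24) = 29,  a(25) = 33.
The sequence repeats with period 24.
So a(6456) = a(1 + ((6456-1) mod 24)) = a(24) = 29.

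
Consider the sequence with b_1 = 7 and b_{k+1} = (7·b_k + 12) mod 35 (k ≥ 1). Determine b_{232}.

We have b_1 = 7; b_2 = 26; b_3 = 19; b_4 = 5; b_5 = 12; b_6 = 26.
Since b_6 = b_2 = 26, the sequence is eventually periodic: after a pre-period of length 1 it cycles with period 4.
For k ≥ 2, b_k depends only on (k - 2) mod 4. (232 - 2) mod 4 = 2, so b_{232} = b_4 = 5.

5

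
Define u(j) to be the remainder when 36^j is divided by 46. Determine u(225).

4

Listing terms: u(0) = 1, u(1) = 36, u(2) = 8, u(3) = 12, u(4) = 18, u(5) = 4, u(6) = 6, u(7) = 32, u(8) = 2, u(9) = 26, u(10) = 16, u(11) = 24, u(12) = 36.
Since u(12) = u(1) = 36, the sequence is eventually periodic: after a pre-period of length 1 it cycles with period 11.
For j ≥ 1, u(j) depends only on (j - 1) mod 11. (225 - 1) mod 11 = 4, so u(225) = u(5) = 4.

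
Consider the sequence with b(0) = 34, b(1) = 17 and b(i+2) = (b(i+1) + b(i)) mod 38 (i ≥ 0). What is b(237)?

Computing terms: b(0) = 34; b(1) = 17; b(2) = 13; b(3) = 30; b(4) = 5; b(5) = 35; b(6) = 2; b(7) = 37; b(8) = 1; b(9) = 0; b(10) = 1; b(11) = 1; b(12) = 2; b(13) = 3; b(14) = 5; b(15) = 8; b(16) = 13; b(17) = 21; b(18) = 34; b(19) = 17.
Since (b(18), b(19)) = (b(0), b(1)) = (34, 17) (two consecutive terms determine the rest), the sequence is periodic with period 18.
(237 - 0) mod 18 = 3, so b(237) = b(3) = 30.

30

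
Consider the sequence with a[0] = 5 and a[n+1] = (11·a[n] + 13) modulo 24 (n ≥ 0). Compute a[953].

20

Computing terms: a[0] = 5,  a[1] = 20,  a[2] = 17,  a[3] = 8,  a[4] = 5.
The sequence repeats with period 4.
So a[953] = a[0 + ((953-0) mod 4)] = a[1] = 20.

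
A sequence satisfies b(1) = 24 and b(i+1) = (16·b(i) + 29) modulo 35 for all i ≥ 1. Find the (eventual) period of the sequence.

15

Computing terms: b(1) = 24; b(2) = 28; b(3) = 22; b(4) = 31; b(5) = 0; b(6) = 29; b(7) = 3; b(8) = 7; b(9) = 1; b(10) = 10; b(11) = 14; b(12) = 8; b(13) = 17; b(14) = 21; b(15) = 15; b(16) = 24.
The sequence repeats with period 15.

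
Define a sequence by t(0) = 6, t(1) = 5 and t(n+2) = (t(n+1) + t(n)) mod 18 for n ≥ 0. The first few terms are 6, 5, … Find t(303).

Computing terms: t(0) = 6,  t(1) = 5,  t(2) = 11,  t(3) = 16,  t(4) = 9,  t(5) = 7,  t(6) = 16,  t(7) = 5,  t(8) = 3,  t(9) = 8,  t(10) = 11,  t(11) = 1,  t(12) = 12,  t(13) = 13,  t(14) = 7,  t(15) = 2,  t(16) = 9,  t(17) = 11,  t(18) = 2,  t(19) = 13,  t(20) = 15,  t(21) = 10,  t(22) = 7,  t(23) = 17,  t(24) = 6,  t(25) = 5.
Since (t(24), t(25)) = (t(0), t(1)) = (6, 5) (two consecutive terms determine the rest), the sequence is periodic with period 24.
So t(303) = t(0 + ((303-0) mod 24)) = t(15) = 2.

2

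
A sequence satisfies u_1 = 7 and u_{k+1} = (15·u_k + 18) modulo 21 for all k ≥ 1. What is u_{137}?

12

u_1 = 7; u_2 = 18; u_3 = 15; u_4 = 12; u_5 = 9; u_6 = 6; u_7 = 3; u_8 = 0; u_9 = 18.
Since u_9 = u_2 = 18, the sequence is eventually periodic: after a pre-period of length 1 it cycles with period 7.
For k ≥ 2, u_k depends only on (k - 2) mod 7. (137 - 2) mod 7 = 2, so u_{137} = u_4 = 12.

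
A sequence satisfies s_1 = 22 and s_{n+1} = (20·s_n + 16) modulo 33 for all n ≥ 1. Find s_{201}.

Computing terms: s_1 = 22; s_2 = 27; s_3 = 28; s_4 = 15; s_5 = 19; s_6 = 0; s_7 = 16; s_8 = 6; s_9 = 4; s_{10} = 30; s_{11} = 22.
Since s_{11} = s_1 = 22, the sequence is periodic with period 10.
So s_{201} = s_{1 + ((201-1) mod 10)} = s_1 = 22.

22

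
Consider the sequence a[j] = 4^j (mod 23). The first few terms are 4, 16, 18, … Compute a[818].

3

We have a[1] = 4,  a[2] = 16,  a[3] = 18,  a[4] = 3,  a[5] = 12,  a[6] = 2,  a[7] = 8,  a[8] = 9,  a[9] = 13,  a[10] = 6,  a[11] = 1,  a[12] = 4.
Since a[12] = a[1] = 4, the sequence is periodic with period 11.
(818 - 1) mod 11 = 3, so a[818] = a[4] = 3.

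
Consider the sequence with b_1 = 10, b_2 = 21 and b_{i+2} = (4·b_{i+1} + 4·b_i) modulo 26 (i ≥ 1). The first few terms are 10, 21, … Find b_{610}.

We have b_1 = 10,  b_2 = 21,  b_3 = 20,  b_4 = 8,  b_5 = 8,  b_6 = 12,  b_7 = 2,  b_8 = 4,  b_9 = 24,  b_{10} = 8,  b_{11} = 24,  b_{12} = 24,  b_{13} = 10,  b_{14} = 6,  b_{15} = 12,  b_{16} = 20,  b_{17} = 24,  b_{18} = 20,  b_{19} = 20,  b_{20} = 4,  b_{21} = 18,  b_{22} = 10,  b_{23} = 8,  b_{24} = 20,  b_{25} = 8.
Since (b_{24}, b_{25}) = (b_3, b_4) = (20, 8) (two consecutive terms determine the rest), the sequence is eventually periodic: after a pre-period of length 2 it cycles with period 21.
For i ≥ 3, b_i depends only on (i - 3) mod 21. (610 - 3) mod 21 = 19, so b_{610} = b_{22} = 10.

10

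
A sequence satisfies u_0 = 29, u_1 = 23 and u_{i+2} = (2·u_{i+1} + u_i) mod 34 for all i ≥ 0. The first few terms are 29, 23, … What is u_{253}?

5

Listing terms: u_0 = 29; u_1 = 23; u_2 = 7; u_3 = 3; u_4 = 13; u_5 = 29; u_6 = 3; u_7 = 1; u_8 = 5; u_9 = 11; u_{10} = 27; u_{11} = 31; u_{12} = 21; u_{13} = 5; u_{14} = 31; u_{15} = 33; u_{16} = 29; u_{17} = 23.
The sequence repeats with period 16.
(253 - 0) mod 16 = 13, so u_{253} = u_{13} = 5.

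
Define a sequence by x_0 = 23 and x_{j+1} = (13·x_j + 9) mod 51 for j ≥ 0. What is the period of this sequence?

We have x_0 = 23, x_1 = 2, x_2 = 35, x_3 = 5, x_4 = 23.
The sequence repeats with period 4.

4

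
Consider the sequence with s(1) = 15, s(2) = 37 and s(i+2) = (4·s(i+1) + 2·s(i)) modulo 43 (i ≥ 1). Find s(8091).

6

Computing terms: s(1) = 15, s(2) = 37, s(3) = 6, s(4) = 12, s(5) = 17, s(6) = 6, s(7) = 15, s(8) = 29, s(9) = 17, s(10) = 40, s(11) = 22, s(12) = 39, s(13) = 28, s(14) = 18, s(15) = 42, s(16) = 32, s(17) = 40, s(18) = 9, s(19) = 30, s(20) = 9, s(21) = 10, s(22) = 15, s(23) = 37.
The sequence repeats with period 21.
So s(8091) = s(1 + ((8091-1) mod 21)) = s(6) = 6.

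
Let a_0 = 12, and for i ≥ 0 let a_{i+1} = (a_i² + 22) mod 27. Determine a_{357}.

17

a_0 = 12,  a_1 = 4,  a_2 = 11,  a_3 = 8,  a_4 = 5,  a_5 = 20,  a_6 = 17,  a_7 = 14,  a_8 = 2,  a_9 = 26,  a_{10} = 23,  a_{11} = 11.
Since a_{11} = a_2 = 11, the sequence is eventually periodic: after a pre-period of length 2 it cycles with period 9.
For i ≥ 2, a_i depends only on (i - 2) mod 9. (357 - 2) mod 9 = 4, so a_{357} = a_6 = 17.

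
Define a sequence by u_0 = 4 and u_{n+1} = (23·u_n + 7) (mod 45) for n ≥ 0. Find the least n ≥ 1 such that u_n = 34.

2

Listing terms: u_0 = 4,  u_1 = 9,  u_2 = 34,  u_3 = 24,  u_4 = 19,  u_5 = 39,  u_6 = 4.
The sequence repeats with period 6.
The value 34 first appears (with n ≥ 1) at u_2.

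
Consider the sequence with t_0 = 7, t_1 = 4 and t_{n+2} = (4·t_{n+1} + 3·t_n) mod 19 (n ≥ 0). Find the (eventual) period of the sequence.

We have t_0 = 7; t_1 = 4; t_2 = 18; t_3 = 8; t_4 = 10; t_5 = 7; t_6 = 1; t_7 = 6; t_8 = 8; t_9 = 12; t_{10} = 15; t_{11} = 1; t_{12} = 11; t_{13} = 9; t_{14} = 12; t_{15} = 18; t_{16} = 13; t_{17} = 11; t_{18} = 7; t_{19} = 4.
The sequence repeats with period 18.

18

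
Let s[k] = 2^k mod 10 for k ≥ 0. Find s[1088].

Listing terms: s[0] = 1; s[1] = 2; s[2] = 4; s[3] = 8; s[4] = 6; s[5] = 2.
Since s[5] = s[1] = 2, the sequence is eventually periodic: after a pre-period of length 1 it cycles with period 4.
For k ≥ 1, s[k] depends only on (k - 1) mod 4. (1088 - 1) mod 4 = 3, so s[1088] = s[4] = 6.

6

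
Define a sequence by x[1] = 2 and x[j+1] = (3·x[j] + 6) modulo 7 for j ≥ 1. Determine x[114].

1

Listing terms: x[1] = 2; x[2] = 5; x[3] = 0; x[4] = 6; x[5] = 3; x[6] = 1; x[7] = 2.
Since x[7] = x[1] = 2, the sequence is periodic with period 6.
So x[114] = x[1 + ((114-1) mod 6)] = x[6] = 1.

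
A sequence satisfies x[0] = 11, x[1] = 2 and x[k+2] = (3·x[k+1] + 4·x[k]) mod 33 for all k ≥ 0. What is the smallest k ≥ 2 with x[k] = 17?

Computing terms: x[0] = 11,  x[1] = 2,  x[2] = 17,  x[3] = 26,  x[4] = 14,  x[5] = 14,  x[6] = 32,  x[7] = 20,  x[8] = 23,  x[9] = 17,  x[10] = 11,  x[11] = 2.
Since (x[10], x[11]) = (x[0], x[1]) = (11, 2) (two consecutive terms determine the rest), the sequence is periodic with period 10.
The value 17 first appears (with k ≥ 2) at x[2].

2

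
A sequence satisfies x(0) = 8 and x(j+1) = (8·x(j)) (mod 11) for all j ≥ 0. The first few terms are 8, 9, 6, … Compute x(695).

We have x(0) = 8,  x(1) = 9,  x(2) = 6,  x(3) = 4,  x(4) = 10,  x(5) = 3,  x(6) = 2,  x(7) = 5,  x(8) = 7,  x(9) = 1,  x(10) = 8.
Since x(10) = x(0) = 8, the sequence is periodic with period 10.
So x(695) = x(0 + ((695-0) mod 10)) = x(5) = 3.

3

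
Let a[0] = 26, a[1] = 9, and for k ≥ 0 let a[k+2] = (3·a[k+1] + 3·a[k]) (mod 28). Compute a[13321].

25

Computing terms: a[0] = 26,  a[1] = 9,  a[2] = 21,  a[3] = 6,  a[4] = 25,  a[5] = 9,  a[6] = 18,  a[7] = 25,  a[8] = 17,  a[9] = 14,  a[10] = 9,  a[11] = 13,  a[12] = 10,  a[13] = 13,  a[14] = 13,  a[15] = 22,  a[16] = 21,  a[17] = 17,  a[18] = 2,  a[19] = 1,  a[20] = 9,  a[21] = 2,  a[22] = 5,  a[23] = 21,  a[24] = 22,  a[25] = 17,  a[26] = 5,  a[27] = 10,  a[28] = 17,  a[29] = 25,  a[30] = 14,  a[31] = 5,  a[32] = 1,  a[33] = 18,  a[34] = 1,  a[35] = 1,  a[36] = 6,  a[37] = 21,  a[38] = 25,  a[39] = 26,  a[40] = 13,  a[41] = 5,  a[42] = 26,  a[43] = 9.
The sequence repeats with period 42.
(13321 - 0) mod 42 = 7, so a[13321] = a[7] = 25.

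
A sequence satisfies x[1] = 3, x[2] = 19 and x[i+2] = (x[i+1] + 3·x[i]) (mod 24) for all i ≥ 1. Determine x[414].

16

x[1] = 3, x[2] = 19, x[3] = 4, x[4] = 13, x[5] = 1, x[6] = 16, x[7] = 19, x[8] = 19, x[9] = 4.
Since (x[8], x[9]) = (x[2], x[3]) = (19, 4) (two consecutive terms determine the rest), the sequence is eventually periodic: after a pre-period of length 1 it cycles with period 6.
For i ≥ 2, x[i] depends only on (i - 2) mod 6. (414 - 2) mod 6 = 4, so x[414] = x[6] = 16.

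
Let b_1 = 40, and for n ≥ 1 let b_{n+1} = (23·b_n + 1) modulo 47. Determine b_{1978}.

We have b_1 = 40; b_2 = 28; b_3 = 34; b_4 = 31; b_5 = 9; b_6 = 20; b_7 = 38; b_8 = 29; b_9 = 10; b_{10} = 43; b_{11} = 3; b_{12} = 23; b_{13} = 13; b_{14} = 18; b_{15} = 39; b_{16} = 5; b_{17} = 22; b_{18} = 37; b_{19} = 6; b_{20} = 45; b_{21} = 2; b_{22} = 0; b_{23} = 1; b_{24} = 24; b_{25} = 36; b_{26} = 30; b_{27} = 33; b_{28} = 8; b_{29} = 44; b_{30} = 26; b_{31} = 35; b_{32} = 7; b_{33} = 21; b_{34} = 14; b_{35} = 41; b_{36} = 4; b_{37} = 46; b_{38} = 25; b_{39} = 12; b_{40} = 42; b_{41} = 27; b_{42} = 11; b_{43} = 19; b_{44} = 15; b_{45} = 17; b_{46} = 16; b_{47} = 40.
Since b_{47} = b_1 = 40, the sequence is periodic with period 46.
(1978 - 1) mod 46 = 45, so b_{1978} = b_{46} = 16.

16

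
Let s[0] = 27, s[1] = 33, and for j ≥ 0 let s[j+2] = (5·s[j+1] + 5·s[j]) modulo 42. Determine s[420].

s[0] = 27; s[1] = 33; s[2] = 6; s[3] = 27; s[4] = 39; s[5] = 36; s[6] = 39; s[7] = 39; s[8] = 12; s[9] = 3; s[10] = 33; s[11] = 12; s[12] = 15; s[13] = 9; s[14] = 36; s[15] = 15; s[16] = 3; s[17] = 6; s[18] = 3; s[19] = 3; s[20] = 30; s[21] = 39; s[22] = 9; s[23] = 30; s[24] = 27; s[25] = 33.
The sequence repeats with period 24.
(420 - 0) mod 24 = 12, so s[420] = s[12] = 15.

15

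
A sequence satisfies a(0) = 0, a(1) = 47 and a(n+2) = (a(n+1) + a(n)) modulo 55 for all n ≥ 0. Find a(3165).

Listing terms: a(0) = 0,  a(1) = 47,  a(2) = 47,  a(3) = 39,  a(4) = 31,  a(5) = 15,  a(6) = 46,  a(7) = 6,  a(8) = 52,  a(9) = 3,  a(10) = 0,  a(11) = 3,  a(12) = 3,  a(13) = 6,  a(14) = 9,  a(15) = 15,  a(16) = 24,  a(17) = 39,  a(18) = 8,  a(19) = 47,  a(20) = 0,  a(21) = 47.
The sequence repeats with period 20.
(3165 - 0) mod 20 = 5, so a(3165) = a(5) = 15.

15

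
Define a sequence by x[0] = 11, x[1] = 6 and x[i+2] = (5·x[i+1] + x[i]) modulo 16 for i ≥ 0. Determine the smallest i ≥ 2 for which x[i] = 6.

7

We have x[0] = 11; x[1] = 6; x[2] = 9; x[3] = 3; x[4] = 8; x[5] = 11; x[6] = 15; x[7] = 6; x[8] = 13; x[9] = 7; x[10] = 0; x[11] = 7; x[12] = 3; x[13] = 6; x[14] = 1; x[15] = 11; x[16] = 8; x[17] = 3; x[18] = 7; x[19] = 6; x[20] = 5; x[21] = 15; x[22] = 0; x[23] = 15; x[24] = 11; x[25] = 6.
The sequence repeats with period 24.
The value 6 first appears (with i ≥ 2) at x[7].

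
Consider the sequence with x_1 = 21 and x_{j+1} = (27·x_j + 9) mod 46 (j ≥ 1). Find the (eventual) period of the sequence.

22

We have x_1 = 21; x_2 = 24; x_3 = 13; x_4 = 38; x_5 = 23; x_6 = 32; x_7 = 45; x_8 = 28; x_9 = 29; x_{10} = 10; x_{11} = 3; x_{12} = 44; x_{13} = 1; x_{14} = 36; x_{15} = 15; x_{16} = 0; x_{17} = 9; x_{18} = 22; x_{19} = 5; x_{20} = 6; x_{21} = 33; x_{22} = 26; x_{23} = 21.
The sequence repeats with period 22.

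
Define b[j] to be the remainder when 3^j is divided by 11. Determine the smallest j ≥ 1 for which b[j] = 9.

2

Listing terms: b[0] = 1,  b[1] = 3,  b[2] = 9,  b[3] = 5,  b[4] = 4,  b[5] = 1.
Since b[5] = b[0] = 1, the sequence is periodic with period 5.
The value 9 first appears (with j ≥ 1) at b[2].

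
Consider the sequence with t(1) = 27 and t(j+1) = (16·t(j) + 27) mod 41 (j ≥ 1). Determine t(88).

We have t(1) = 27,  t(2) = 8,  t(3) = 32,  t(4) = 6,  t(5) = 0,  t(6) = 27.
The sequence repeats with period 5.
So t(88) = t(1 + ((88-1) mod 5)) = t(3) = 32.

32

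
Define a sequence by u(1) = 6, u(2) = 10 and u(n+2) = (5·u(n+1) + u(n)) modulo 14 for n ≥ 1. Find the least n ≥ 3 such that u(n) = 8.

5

Listing terms: u(1) = 6,  u(2) = 10,  u(3) = 0,  u(4) = 10,  u(5) = 8,  u(6) = 8,  u(7) = 6,  u(8) = 10.
The sequence repeats with period 6.
The value 8 first appears (with n ≥ 3) at u(5).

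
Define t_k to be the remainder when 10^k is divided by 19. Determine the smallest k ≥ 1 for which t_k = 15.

Listing terms: t_0 = 1; t_1 = 10; t_2 = 5; t_3 = 12; t_4 = 6; t_5 = 3; t_6 = 11; t_7 = 15; t_8 = 17; t_9 = 18; t_{10} = 9; t_{11} = 14; t_{12} = 7; t_{13} = 13; t_{14} = 16; t_{15} = 8; t_{16} = 4; t_{17} = 2; t_{18} = 1.
The sequence repeats with period 18.
The value 15 first appears (with k ≥ 1) at t_7.

7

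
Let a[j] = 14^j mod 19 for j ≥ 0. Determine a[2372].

Computing terms: a[0] = 1; a[1] = 14; a[2] = 6; a[3] = 8; a[4] = 17; a[5] = 10; a[6] = 7; a[7] = 3; a[8] = 4; a[9] = 18; a[10] = 5; a[11] = 13; a[12] = 11; a[13] = 2; a[14] = 9; a[15] = 12; a[16] = 16; a[17] = 15; a[18] = 1.
Since a[18] = a[0] = 1, the sequence is periodic with period 18.
So a[2372] = a[0 + ((2372-0) mod 18)] = a[14] = 9.

9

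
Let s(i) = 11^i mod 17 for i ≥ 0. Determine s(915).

5

Computing terms: s(0) = 1,  s(1) = 11,  s(2) = 2,  s(3) = 5,  s(4) = 4,  s(5) = 10,  s(6) = 8,  s(7) = 3,  s(8) = 16,  s(9) = 6,  s(10) = 15,  s(11) = 12,  s(12) = 13,  s(13) = 7,  s(14) = 9,  s(15) = 14,  s(16) = 1.
The sequence repeats with period 16.
So s(915) = s(0 + ((915-0) mod 16)) = s(3) = 5.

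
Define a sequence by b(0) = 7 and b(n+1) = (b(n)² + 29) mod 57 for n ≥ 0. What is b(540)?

b(0) = 7,  b(1) = 21,  b(2) = 14,  b(3) = 54,  b(4) = 38,  b(5) = 48,  b(6) = 53,  b(7) = 45,  b(8) = 2,  b(9) = 33,  b(10) = 35,  b(11) = 0,  b(12) = 29,  b(13) = 15,  b(14) = 26,  b(15) = 21.
Since b(15) = b(1) = 21, the sequence is eventually periodic: after a pre-period of length 1 it cycles with period 14.
For n ≥ 1, b(n) depends only on (n - 1) mod 14. (540 - 1) mod 14 = 7, so b(540) = b(8) = 2.

2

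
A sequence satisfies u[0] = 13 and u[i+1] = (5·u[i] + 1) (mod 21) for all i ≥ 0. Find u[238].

7

We have u[0] = 13; u[1] = 3; u[2] = 16; u[3] = 18; u[4] = 7; u[5] = 15; u[6] = 13.
The sequence repeats with period 6.
So u[238] = u[0 + ((238-0) mod 6)] = u[4] = 7.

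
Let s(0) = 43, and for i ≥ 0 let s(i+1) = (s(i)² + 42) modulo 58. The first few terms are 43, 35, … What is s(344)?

s(0) = 43; s(1) = 35; s(2) = 49; s(3) = 7; s(4) = 33; s(5) = 29; s(6) = 13; s(7) = 37; s(8) = 19; s(9) = 55; s(10) = 51; s(11) = 33.
Since s(11) = s(4) = 33, the sequence is eventually periodic: after a pre-period of length 4 it cycles with period 7.
For i ≥ 4, s(i) depends only on (i - 4) mod 7. (344 - 4) mod 7 = 4, so s(344) = s(8) = 19.

19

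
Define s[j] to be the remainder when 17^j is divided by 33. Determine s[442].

25

s[1] = 17; s[2] = 25; s[3] = 29; s[4] = 31; s[5] = 32; s[6] = 16; s[7] = 8; s[8] = 4; s[9] = 2; s[10] = 1; s[11] = 17.
The sequence repeats with period 10.
(442 - 1) mod 10 = 1, so s[442] = s[2] = 25.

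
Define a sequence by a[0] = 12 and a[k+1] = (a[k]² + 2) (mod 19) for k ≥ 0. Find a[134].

Listing terms: a[0] = 12,  a[1] = 13,  a[2] = 0,  a[3] = 2,  a[4] = 6,  a[5] = 0.
Since a[5] = a[2] = 0, the sequence is eventually periodic: after a pre-period of length 2 it cycles with period 3.
For k ≥ 2, a[k] depends only on (k - 2) mod 3. (134 - 2) mod 3 = 0, so a[134] = a[2] = 0.

0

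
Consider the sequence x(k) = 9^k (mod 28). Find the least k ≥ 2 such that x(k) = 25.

We have x(1) = 9, x(2) = 25, x(3) = 1, x(4) = 9.
Since x(4) = x(1) = 9, the sequence is periodic with period 3.
The value 25 first appears (with k ≥ 2) at x(2).

2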